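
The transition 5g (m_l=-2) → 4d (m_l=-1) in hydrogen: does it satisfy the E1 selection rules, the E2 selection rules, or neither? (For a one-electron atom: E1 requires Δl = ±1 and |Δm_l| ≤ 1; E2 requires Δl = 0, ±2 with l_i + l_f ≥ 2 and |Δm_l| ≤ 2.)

E2

Δl = 2 − 4 = -2; l_i + l_f = 6.
Δm_l = +1.
E1 (Δl = ±1, |Δm_l| ≤ 1): not satisfied.
E2 (Δl = 0,±2, l_i+l_f ≥ 2, |Δm_l| ≤ 2): satisfied.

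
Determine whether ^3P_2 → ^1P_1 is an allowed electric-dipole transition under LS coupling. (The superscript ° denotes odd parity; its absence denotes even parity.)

forbidden

ΔS = 0: S: 1 → 0 — violated.
ΔL = 0, ±1 (not L=0↔0): L: 1 → 1, ΔL = +0 — satisfied.
ΔJ = 0, ±1 (not J=0↔0): J: 2 → 1, ΔJ = -1 — satisfied.
Parity must change: even → even — violated.
Rule(s) violated: parity, ΔS.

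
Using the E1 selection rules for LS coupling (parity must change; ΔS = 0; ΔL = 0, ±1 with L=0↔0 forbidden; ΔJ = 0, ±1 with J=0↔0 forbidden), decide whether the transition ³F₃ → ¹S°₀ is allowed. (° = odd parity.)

Initial level: S=1, L=3, J=3, parity even. Final level: S=0, L=0, J=0, parity odd.
Parity must change: even → odd — ✓.
ΔS = 0: S: 1 → 0 — ✗.
ΔL = 0, ±1 (not L=0↔0): L: 3 → 0, ΔL = -3 — ✗.
ΔJ = 0, ±1 (not J=0↔0): J: 3 → 0, ΔJ = -3 — ✗.
Rule(s) violated: ΔS, ΔL, ΔJ.

forbidden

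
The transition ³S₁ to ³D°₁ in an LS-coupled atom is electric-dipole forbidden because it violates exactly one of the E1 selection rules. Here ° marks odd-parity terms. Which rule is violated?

Parity must change: even → odd — passes.
ΔS = 0: S: 1 → 1 — passes.
ΔL = 0, ±1 (not L=0↔0): L: 0 → 2, ΔL = +2 — fails.
ΔJ = 0, ±1 (not J=0↔0): J: 1 → 1, ΔJ = +0 — passes.

the ΔL = 0, ±1 rule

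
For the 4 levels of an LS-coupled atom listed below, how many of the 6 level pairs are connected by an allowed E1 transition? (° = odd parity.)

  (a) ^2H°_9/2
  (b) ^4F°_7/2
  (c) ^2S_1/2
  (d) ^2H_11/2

1

(a)–(b): forbidden (parity, ΔS, ΔL).
(a)–(c): forbidden (ΔL, ΔJ).
(a)–(d): allowed.
(b)–(c): forbidden (ΔS, ΔL, ΔJ).
(b)–(d): forbidden (ΔS, ΔL, ΔJ).
(c)–(d): forbidden (parity, ΔL, ΔJ).
Allowed pairs: 1 of 6.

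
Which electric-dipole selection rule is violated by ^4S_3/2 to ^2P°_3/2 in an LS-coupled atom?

Initial level: S=3/2, L=0, J=3/2, parity even. Final level: S=1/2, L=1, J=3/2, parity odd.
Parity must change: even → odd — ok.
ΔS = 0: S: 3/2 → 1/2 — fails.
ΔL = 0, ±1 (not L=0↔0): L: 0 → 1, ΔL = +1 — ok.
ΔJ = 0, ±1 (not J=0↔0): J: 3/2 → 3/2, ΔJ = +0 — ok.

the ΔS = 0 rule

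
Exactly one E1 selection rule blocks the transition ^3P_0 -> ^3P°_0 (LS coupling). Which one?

the J=0 ↔ J=0 exclusion

ΔL = 0, ±1 (not L=0↔0): L: 1 → 1, ΔL = +0 — passes.
Parity must change: even → odd — passes.
ΔJ = 0, ±1 (not J=0↔0): J: 0 → 0, ΔJ = +0 — fails.
ΔS = 0: S: 1 → 1 — passes.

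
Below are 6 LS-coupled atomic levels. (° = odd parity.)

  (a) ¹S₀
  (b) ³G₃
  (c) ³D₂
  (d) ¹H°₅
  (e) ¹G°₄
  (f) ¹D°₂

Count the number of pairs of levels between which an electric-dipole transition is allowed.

(a)–(b): forbidden (parity, ΔS, ΔL, ΔJ).
(a)–(c): forbidden (parity, ΔS, ΔL, ΔJ).
(a)–(d): forbidden (ΔL, ΔJ).
(a)–(e): forbidden (ΔL, ΔJ).
(a)–(f): forbidden (ΔL, ΔJ).
(b)–(c): forbidden (parity, ΔL).
(b)–(d): forbidden (ΔS, ΔJ).
(b)–(e): forbidden (ΔS).
(b)–(f): forbidden (ΔS, ΔL).
(c)–(d): forbidden (ΔS, ΔL, ΔJ).
(c)–(e): forbidden (ΔS, ΔL, ΔJ).
(c)–(f): forbidden (ΔS).
(d)–(e): forbidden (parity).
(d)–(f): forbidden (parity, ΔL, ΔJ).
(e)–(f): forbidden (parity, ΔL, ΔJ).
Allowed pairs: 0 of 15.

0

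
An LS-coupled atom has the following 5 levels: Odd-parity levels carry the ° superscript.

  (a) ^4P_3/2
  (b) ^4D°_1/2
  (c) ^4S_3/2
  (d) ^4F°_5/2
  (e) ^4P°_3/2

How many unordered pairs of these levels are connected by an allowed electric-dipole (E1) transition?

3

(a)–(b): allowed.
(a)–(c): forbidden (parity).
(a)–(d): forbidden (ΔL).
(a)–(e): allowed.
(b)–(c): forbidden (ΔL).
(b)–(d): forbidden (parity, ΔJ).
(b)–(e): forbidden (parity).
(c)–(d): forbidden (ΔL).
(c)–(e): allowed.
(d)–(e): forbidden (parity, ΔL).
Allowed pairs: 3 of 10.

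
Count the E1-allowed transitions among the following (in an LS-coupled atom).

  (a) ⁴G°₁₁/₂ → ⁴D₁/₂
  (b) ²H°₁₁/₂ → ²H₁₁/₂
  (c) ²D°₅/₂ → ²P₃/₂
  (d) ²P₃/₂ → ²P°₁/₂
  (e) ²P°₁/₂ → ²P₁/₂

4

(a) forbidden (ΔL, ΔJ fail)
(b) allowed
(c) allowed
(d) allowed
(e) allowed
Total allowed: 4 of 5.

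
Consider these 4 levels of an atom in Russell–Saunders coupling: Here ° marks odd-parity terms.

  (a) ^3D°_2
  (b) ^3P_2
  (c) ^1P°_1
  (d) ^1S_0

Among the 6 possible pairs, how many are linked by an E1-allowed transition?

(a)–(b): allowed.
(a)–(c): forbidden (parity, ΔS).
(a)–(d): forbidden (ΔS, ΔL, ΔJ).
(b)–(c): forbidden (ΔS).
(b)–(d): forbidden (parity, ΔS, ΔJ).
(c)–(d): allowed.
Allowed pairs: 2 of 6.

2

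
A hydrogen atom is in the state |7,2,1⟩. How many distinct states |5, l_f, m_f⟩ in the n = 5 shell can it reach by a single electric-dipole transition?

5

E1 requires Δl = ±1, so l_f ∈ {1, 3}; with 0 ≤ l_f ≤ n_f−1 = 4, the allowed l_f values are {1, 3}.
For l_f = 1: m_f ∈ {m_i−1, m_i, m_i+1} ∩ [−1, 1] = {0, 1} → 2 states.
For l_f = 3: m_f ∈ {m_i−1, m_i, m_i+1} ∩ [−3, 3] = {0, 1, 2} → 3 states.
Total: 5.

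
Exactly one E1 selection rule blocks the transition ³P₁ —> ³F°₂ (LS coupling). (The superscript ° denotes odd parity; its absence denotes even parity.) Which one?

Initial level: S=1, L=1, J=1, parity even. Final level: S=1, L=3, J=2, parity odd.
Parity must change: even → odd — ok.
ΔS = 0: S: 1 → 1 — ok.
ΔL = 0, ±1 (not L=0↔0): L: 1 → 3, ΔL = +2 — fails.
ΔJ = 0, ±1 (not J=0↔0): J: 1 → 2, ΔJ = +1 — ok.

the ΔL = 0, ±1 rule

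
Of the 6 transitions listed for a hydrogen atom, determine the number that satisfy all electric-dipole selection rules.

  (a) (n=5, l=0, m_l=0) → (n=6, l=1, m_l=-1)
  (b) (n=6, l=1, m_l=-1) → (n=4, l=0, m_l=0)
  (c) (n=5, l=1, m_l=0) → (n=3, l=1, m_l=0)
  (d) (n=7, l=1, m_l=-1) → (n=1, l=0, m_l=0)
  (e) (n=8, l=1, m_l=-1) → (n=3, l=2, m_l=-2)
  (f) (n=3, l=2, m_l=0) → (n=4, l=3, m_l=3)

4

(a) allowed
(b) allowed
(c) forbidden — Δl = +0 (E1 requires Δl = ±1)
(d) allowed
(e) allowed
(f) forbidden — Δm_l = +3 (E1 requires Δm_l = 0, ±1)
Total allowed: 4 of 6.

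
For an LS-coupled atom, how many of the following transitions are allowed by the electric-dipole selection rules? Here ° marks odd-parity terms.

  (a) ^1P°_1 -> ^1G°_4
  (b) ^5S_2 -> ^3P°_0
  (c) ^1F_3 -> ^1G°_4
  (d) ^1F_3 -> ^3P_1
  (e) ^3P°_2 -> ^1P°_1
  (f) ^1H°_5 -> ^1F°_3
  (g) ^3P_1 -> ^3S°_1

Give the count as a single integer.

(a) forbidden (parity, ΔL, ΔJ fail)
(b) forbidden (ΔS, ΔJ fail)
(c) allowed
(d) forbidden (parity, ΔS, ΔL, ΔJ fail)
(e) forbidden (parity, ΔS fail)
(f) forbidden (parity, ΔL, ΔJ fail)
(g) allowed
Total allowed: 2 of 7.

2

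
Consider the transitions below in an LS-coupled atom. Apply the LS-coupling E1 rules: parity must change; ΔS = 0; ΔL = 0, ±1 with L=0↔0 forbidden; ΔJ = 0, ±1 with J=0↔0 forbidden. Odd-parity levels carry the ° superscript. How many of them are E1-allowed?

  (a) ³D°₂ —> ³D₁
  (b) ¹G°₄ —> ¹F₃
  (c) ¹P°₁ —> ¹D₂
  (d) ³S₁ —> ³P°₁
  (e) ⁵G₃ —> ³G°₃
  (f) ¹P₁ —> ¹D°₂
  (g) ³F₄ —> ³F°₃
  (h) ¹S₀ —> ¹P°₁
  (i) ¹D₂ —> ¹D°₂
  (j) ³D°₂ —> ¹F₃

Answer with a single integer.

8

(a) allowed
(b) allowed
(c) allowed
(d) allowed
(e) forbidden (ΔS fails)
(f) allowed
(g) allowed
(h) allowed
(i) allowed
(j) forbidden (ΔS fails)
Total allowed: 8 of 10.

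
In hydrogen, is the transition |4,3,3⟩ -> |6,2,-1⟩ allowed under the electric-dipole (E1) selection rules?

l: 3 → 2 (Δl = -1). Δl = ±1 passes.
m_l: 3 → -1 (Δm_l = -4). |Δm_l| ≤ 1 fails.
The transition is electric-dipole forbidden.

forbidden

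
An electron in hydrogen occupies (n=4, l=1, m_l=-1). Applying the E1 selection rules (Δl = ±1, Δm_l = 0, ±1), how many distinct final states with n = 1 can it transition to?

1

E1 requires Δl = ±1, so l_f ∈ {0, 2}; with 0 ≤ l_f ≤ n_f−1 = 0, the allowed l_f values are {0}.
For l_f = 0: m_f ∈ {m_i−1, m_i, m_i+1} ∩ [−0, 0] = {0} → 1 state.
Total: 1.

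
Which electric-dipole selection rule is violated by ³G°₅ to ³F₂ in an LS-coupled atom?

the ΔJ = 0, ±1 rule

Reading off the term symbols: S 1→1, L 4→3, J 5→2, parity odd→even.
Parity must change: odd → even — passes.
ΔS = 0: S: 1 → 1 — passes.
ΔL = 0, ±1 (not L=0↔0): L: 4 → 3, ΔL = -1 — passes.
ΔJ = 0, ±1 (not J=0↔0): J: 5 → 2, ΔJ = -3 — fails.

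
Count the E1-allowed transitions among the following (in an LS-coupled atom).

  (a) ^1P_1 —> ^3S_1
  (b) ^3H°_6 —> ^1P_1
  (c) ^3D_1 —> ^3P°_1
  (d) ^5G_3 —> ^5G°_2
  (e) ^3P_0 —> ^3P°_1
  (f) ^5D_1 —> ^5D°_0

4

(a) forbidden (parity, ΔS fail)
(b) forbidden (ΔS, ΔL, ΔJ fail)
(c) allowed
(d) allowed
(e) allowed
(f) allowed
Total allowed: 4 of 6.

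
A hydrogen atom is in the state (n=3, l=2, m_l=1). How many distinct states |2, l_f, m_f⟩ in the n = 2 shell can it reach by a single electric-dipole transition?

2

E1 requires Δl = ±1, so l_f ∈ {1, 3}; with 0 ≤ l_f ≤ n_f−1 = 1, the allowed l_f values are {1}.
For l_f = 1: m_f ∈ {m_i−1, m_i, m_i+1} ∩ [−1, 1] = {0, 1} → 2 states.
Total: 2.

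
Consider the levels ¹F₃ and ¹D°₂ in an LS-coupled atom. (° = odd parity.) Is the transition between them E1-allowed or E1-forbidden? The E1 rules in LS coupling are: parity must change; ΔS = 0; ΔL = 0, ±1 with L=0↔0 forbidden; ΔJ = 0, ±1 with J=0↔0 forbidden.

allowed

Reading off the term symbols: S 0→0, L 3→2, J 3→2, parity even→odd.
Parity must change: even → odd — passes.
ΔS = 0: S: 0 → 0 — passes.
ΔL = 0, ±1 (not L=0↔0): L: 3 → 2, ΔL = -1 — passes.
ΔJ = 0, ±1 (not J=0↔0): J: 3 → 2, ΔJ = -1 — passes.
All four E1 rules are satisfied.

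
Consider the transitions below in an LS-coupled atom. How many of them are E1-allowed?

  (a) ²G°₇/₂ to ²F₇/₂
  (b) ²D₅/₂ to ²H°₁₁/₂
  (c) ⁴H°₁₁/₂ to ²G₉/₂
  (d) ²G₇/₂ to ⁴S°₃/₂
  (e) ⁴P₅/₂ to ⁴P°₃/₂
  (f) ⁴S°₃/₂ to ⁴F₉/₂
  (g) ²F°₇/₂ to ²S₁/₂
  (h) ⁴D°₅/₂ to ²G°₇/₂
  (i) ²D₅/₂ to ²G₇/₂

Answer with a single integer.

2

(a) allowed
(b) forbidden (ΔL, ΔJ fail)
(c) forbidden (ΔS fails)
(d) forbidden (ΔS, ΔL, ΔJ fail)
(e) allowed
(f) forbidden (ΔL, ΔJ fail)
(g) forbidden (ΔL, ΔJ fail)
(h) forbidden (parity, ΔS, ΔL fail)
(i) forbidden (parity, ΔL fail)
Total allowed: 2 of 9.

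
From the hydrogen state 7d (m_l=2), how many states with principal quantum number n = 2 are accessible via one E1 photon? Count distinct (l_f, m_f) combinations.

E1 requires Δl = ±1, so l_f ∈ {1, 3}; with 0 ≤ l_f ≤ n_f−1 = 1, the allowed l_f values are {1}.
For l_f = 1: m_f ∈ {m_i−1, m_i, m_i+1} ∩ [−1, 1] = {1} → 1 state.
Total: 1.

1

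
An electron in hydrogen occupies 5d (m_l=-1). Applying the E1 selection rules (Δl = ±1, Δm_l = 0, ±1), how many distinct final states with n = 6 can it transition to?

E1 requires Δl = ±1, so l_f ∈ {1, 3}; with 0 ≤ l_f ≤ n_f−1 = 5, the allowed l_f values are {1, 3}.
For l_f = 1: m_f ∈ {m_i−1, m_i, m_i+1} ∩ [−1, 1] = {-1, 0} → 2 states.
For l_f = 3: m_f ∈ {m_i−1, m_i, m_i+1} ∩ [−3, 3] = {-2, -1, 0} → 3 states.
Total: 5.

5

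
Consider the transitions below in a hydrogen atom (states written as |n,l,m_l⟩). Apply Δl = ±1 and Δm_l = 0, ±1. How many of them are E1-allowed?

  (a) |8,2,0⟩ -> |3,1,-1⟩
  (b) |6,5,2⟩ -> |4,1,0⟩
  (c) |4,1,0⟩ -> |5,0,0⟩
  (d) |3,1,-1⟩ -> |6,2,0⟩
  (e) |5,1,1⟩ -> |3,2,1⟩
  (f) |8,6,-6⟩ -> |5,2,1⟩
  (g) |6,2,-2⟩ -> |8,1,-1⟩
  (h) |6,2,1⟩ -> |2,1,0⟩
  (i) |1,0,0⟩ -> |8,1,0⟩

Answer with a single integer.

(a) allowed
(b) forbidden — Δl = -4 (E1 requires Δl = ±1); Δm_l = -2 (E1 requires Δm_l = 0, ±1)
(c) allowed
(d) allowed
(e) allowed
(f) forbidden — Δl = -4 (E1 requires Δl = ±1); Δm_l = +7 (E1 requires Δm_l = 0, ±1)
(g) allowed
(h) allowed
(i) allowed
Total allowed: 7 of 9.

7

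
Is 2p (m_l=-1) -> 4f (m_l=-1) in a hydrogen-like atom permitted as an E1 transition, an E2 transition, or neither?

Δl = 3 − 1 = +2; l_i + l_f = 4.
Δm_l = +0.
E1 (Δl = ±1, |Δm_l| ≤ 1): not satisfied.
E2 (Δl = 0,±2, l_i+l_f ≥ 2, |Δm_l| ≤ 2): satisfied.

E2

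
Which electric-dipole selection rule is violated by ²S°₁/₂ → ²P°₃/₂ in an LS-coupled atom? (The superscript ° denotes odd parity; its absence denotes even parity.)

parity

Parity must change: odd → odd — fails.
ΔS = 0: S: 1/2 → 1/2 — ok.
ΔL = 0, ±1 (not L=0↔0): L: 0 → 1, ΔL = +1 — ok.
ΔJ = 0, ±1 (not J=0↔0): J: 1/2 → 3/2, ΔJ = +1 — ok.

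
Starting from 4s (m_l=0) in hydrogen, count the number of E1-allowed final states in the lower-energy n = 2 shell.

E1 requires Δl = ±1, so l_f ∈ {-1, 1}; with 0 ≤ l_f ≤ n_f−1 = 1, the allowed l_f values are {1}.
For l_f = 1: m_f ∈ {m_i−1, m_i, m_i+1} ∩ [−1, 1] = {-1, 0, 1} → 3 states.
Total: 3.

3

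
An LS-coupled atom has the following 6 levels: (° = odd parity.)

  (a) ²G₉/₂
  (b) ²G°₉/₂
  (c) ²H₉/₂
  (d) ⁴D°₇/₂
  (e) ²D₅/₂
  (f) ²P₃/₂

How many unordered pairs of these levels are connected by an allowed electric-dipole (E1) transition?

2

(a)–(b): allowed.
(a)–(c): forbidden (parity).
(a)–(d): forbidden (ΔS, ΔL).
(a)–(e): forbidden (parity, ΔL, ΔJ).
(a)–(f): forbidden (parity, ΔL, ΔJ).
(b)–(c): allowed.
(b)–(d): forbidden (parity, ΔS, ΔL).
(b)–(e): forbidden (ΔL, ΔJ).
(b)–(f): forbidden (ΔL, ΔJ).
(c)–(d): forbidden (ΔS, ΔL).
(c)–(e): forbidden (parity, ΔL, ΔJ).
(c)–(f): forbidden (parity, ΔL, ΔJ).
(d)–(e): forbidden (ΔS).
(d)–(f): forbidden (ΔS, ΔJ).
(e)–(f): forbidden (parity).
Allowed pairs: 2 of 15.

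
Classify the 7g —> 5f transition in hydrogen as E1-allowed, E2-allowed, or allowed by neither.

Δl = 3 − 4 = -1; l_i + l_f = 7.
E1 (Δl = ±1): satisfied.
E2 (Δl = 0,±2, l_i+l_f ≥ 2): not satisfied.

E1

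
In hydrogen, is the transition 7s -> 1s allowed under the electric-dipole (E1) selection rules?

Δl = 0 − 0 = +0; the E1 rule Δl = ±1 is violated.
The transition is electric-dipole forbidden.

forbidden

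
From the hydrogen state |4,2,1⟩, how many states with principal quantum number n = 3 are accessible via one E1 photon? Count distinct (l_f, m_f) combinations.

2

E1 requires Δl = ±1, so l_f ∈ {1, 3}; with 0 ≤ l_f ≤ n_f−1 = 2, the allowed l_f values are {1}.
For l_f = 1: m_f ∈ {m_i−1, m_i, m_i+1} ∩ [−1, 1] = {0, 1} → 2 states.
Total: 2.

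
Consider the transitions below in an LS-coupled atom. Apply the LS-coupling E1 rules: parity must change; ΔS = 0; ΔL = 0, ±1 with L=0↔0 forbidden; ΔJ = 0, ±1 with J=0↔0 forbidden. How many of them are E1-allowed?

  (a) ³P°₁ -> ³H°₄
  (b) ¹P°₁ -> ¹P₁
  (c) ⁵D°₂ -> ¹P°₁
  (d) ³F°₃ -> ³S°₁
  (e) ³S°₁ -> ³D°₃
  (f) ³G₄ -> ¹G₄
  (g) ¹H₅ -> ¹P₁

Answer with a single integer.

1

(a) forbidden (parity, ΔL, ΔJ fail)
(b) allowed
(c) forbidden (parity, ΔS fail)
(d) forbidden (parity, ΔL, ΔJ fail)
(e) forbidden (parity, ΔL, ΔJ fail)
(f) forbidden (parity, ΔS fail)
(g) forbidden (parity, ΔL, ΔJ fail)
Total allowed: 1 of 7.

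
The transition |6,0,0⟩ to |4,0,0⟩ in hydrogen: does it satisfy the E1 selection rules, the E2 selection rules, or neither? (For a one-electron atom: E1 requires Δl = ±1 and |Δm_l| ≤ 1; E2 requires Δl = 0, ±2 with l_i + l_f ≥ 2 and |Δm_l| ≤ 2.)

neither

Δl = 0 − 0 = +0; l_i + l_f = 0.
Δm_l = +0.
E1 (Δl = ±1, |Δm_l| ≤ 1): not satisfied.
E2 (Δl = 0,±2, l_i+l_f ≥ 2, |Δm_l| ≤ 2): not satisfied.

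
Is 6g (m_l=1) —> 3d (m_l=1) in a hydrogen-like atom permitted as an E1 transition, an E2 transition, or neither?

E2

Δl = 2 − 4 = -2; l_i + l_f = 6.
Δm_l = +0.
E1 (Δl = ±1, |Δm_l| ≤ 1): not satisfied.
E2 (Δl = 0,±2, l_i+l_f ≥ 2, |Δm_l| ≤ 2): satisfied.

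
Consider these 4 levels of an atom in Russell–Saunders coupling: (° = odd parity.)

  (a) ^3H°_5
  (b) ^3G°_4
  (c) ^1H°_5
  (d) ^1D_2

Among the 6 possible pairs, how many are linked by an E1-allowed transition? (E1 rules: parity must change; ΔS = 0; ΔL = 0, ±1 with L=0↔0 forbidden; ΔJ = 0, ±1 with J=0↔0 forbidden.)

(a)–(b): forbidden (parity).
(a)–(c): forbidden (parity, ΔS).
(a)–(d): forbidden (ΔS, ΔL, ΔJ).
(b)–(c): forbidden (parity, ΔS).
(b)–(d): forbidden (ΔS, ΔL, ΔJ).
(c)–(d): forbidden (ΔL, ΔJ).
Allowed pairs: 0 of 6.

0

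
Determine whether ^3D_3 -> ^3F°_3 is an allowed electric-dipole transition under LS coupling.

ΔL = 0, ±1 (not L=0↔0): L: 2 → 3, ΔL = +1 — passes.
ΔS = 0: S: 1 → 1 — passes.
Parity must change: even → odd — passes.
ΔJ = 0, ±1 (not J=0↔0): J: 3 → 3, ΔJ = +0 — passes.
All four E1 rules are satisfied.

allowed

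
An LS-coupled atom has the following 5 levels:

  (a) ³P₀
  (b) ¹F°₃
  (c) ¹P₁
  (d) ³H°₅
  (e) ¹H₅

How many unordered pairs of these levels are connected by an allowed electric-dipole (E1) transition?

0

(a)–(b): forbidden (ΔS, ΔL, ΔJ).
(a)–(c): forbidden (parity, ΔS).
(a)–(d): forbidden (ΔL, ΔJ).
(a)–(e): forbidden (parity, ΔS, ΔL, ΔJ).
(b)–(c): forbidden (ΔL, ΔJ).
(b)–(d): forbidden (parity, ΔS, ΔL, ΔJ).
(b)–(e): forbidden (ΔL, ΔJ).
(c)–(d): forbidden (ΔS, ΔL, ΔJ).
(c)–(e): forbidden (parity, ΔL, ΔJ).
(d)–(e): forbidden (ΔS).
Allowed pairs: 0 of 10.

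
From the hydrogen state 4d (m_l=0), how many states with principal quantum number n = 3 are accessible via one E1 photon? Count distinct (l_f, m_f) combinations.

E1 requires Δl = ±1, so l_f ∈ {1, 3}; with 0 ≤ l_f ≤ n_f−1 = 2, the allowed l_f values are {1}.
For l_f = 1: m_f ∈ {m_i−1, m_i, m_i+1} ∩ [−1, 1] = {-1, 0, 1} → 3 states.
Total: 3.

3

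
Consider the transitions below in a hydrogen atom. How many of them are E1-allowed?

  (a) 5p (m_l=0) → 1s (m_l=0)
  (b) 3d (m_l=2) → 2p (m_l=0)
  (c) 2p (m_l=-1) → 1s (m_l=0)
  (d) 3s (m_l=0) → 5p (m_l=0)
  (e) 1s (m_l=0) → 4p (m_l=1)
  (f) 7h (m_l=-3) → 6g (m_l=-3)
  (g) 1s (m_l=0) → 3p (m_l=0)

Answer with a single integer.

6

(a) allowed
(b) forbidden — Δm_l = -2 (E1 requires Δm_l = 0, ±1)
(c) allowed
(d) allowed
(e) allowed
(f) allowed
(g) allowed
Total allowed: 6 of 7.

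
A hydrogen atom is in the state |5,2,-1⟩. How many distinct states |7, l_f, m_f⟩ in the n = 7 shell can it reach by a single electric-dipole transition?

E1 requires Δl = ±1, so l_f ∈ {1, 3}; with 0 ≤ l_f ≤ n_f−1 = 6, the allowed l_f values are {1, 3}.
For l_f = 1: m_f ∈ {m_i−1, m_i, m_i+1} ∩ [−1, 1] = {-1, 0} → 2 states.
For l_f = 3: m_f ∈ {m_i−1, m_i, m_i+1} ∩ [−3, 3] = {-2, -1, 0} → 3 states.
Total: 5.

5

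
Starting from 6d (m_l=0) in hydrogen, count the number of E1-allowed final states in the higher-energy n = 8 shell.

6

E1 requires Δl = ±1, so l_f ∈ {1, 3}; with 0 ≤ l_f ≤ n_f−1 = 7, the allowed l_f values are {1, 3}.
For l_f = 1: m_f ∈ {m_i−1, m_i, m_i+1} ∩ [−1, 1] = {-1, 0, 1} → 3 states.
For l_f = 3: m_f ∈ {m_i−1, m_i, m_i+1} ∩ [−3, 3] = {-1, 0, 1} → 3 states.
Total: 6.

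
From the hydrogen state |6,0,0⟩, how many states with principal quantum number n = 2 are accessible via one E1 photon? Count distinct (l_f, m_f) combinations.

3

E1 requires Δl = ±1, so l_f ∈ {-1, 1}; with 0 ≤ l_f ≤ n_f−1 = 1, the allowed l_f values are {1}.
For l_f = 1: m_f ∈ {m_i−1, m_i, m_i+1} ∩ [−1, 1] = {-1, 0, 1} → 3 states.
Total: 3.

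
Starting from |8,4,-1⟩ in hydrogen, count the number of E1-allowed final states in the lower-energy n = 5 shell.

E1 requires Δl = ±1, so l_f ∈ {3, 5}; with 0 ≤ l_f ≤ n_f−1 = 4, the allowed l_f values are {3}.
For l_f = 3: m_f ∈ {m_i−1, m_i, m_i+1} ∩ [−3, 3] = {-2, -1, 0} → 3 states.
Total: 3.

3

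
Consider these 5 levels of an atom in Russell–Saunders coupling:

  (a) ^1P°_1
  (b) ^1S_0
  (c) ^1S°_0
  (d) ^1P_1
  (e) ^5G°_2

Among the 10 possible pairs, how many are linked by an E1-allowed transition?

3

(a)–(b): allowed.
(a)–(c): forbidden (parity).
(a)–(d): allowed.
(a)–(e): forbidden (parity, ΔS, ΔL).
(b)–(c): forbidden (ΔL, ΔJ).
(b)–(d): forbidden (parity).
(b)–(e): forbidden (ΔS, ΔL, ΔJ).
(c)–(d): allowed.
(c)–(e): forbidden (parity, ΔS, ΔL, ΔJ).
(d)–(e): forbidden (ΔS, ΔL).
Allowed pairs: 3 of 10.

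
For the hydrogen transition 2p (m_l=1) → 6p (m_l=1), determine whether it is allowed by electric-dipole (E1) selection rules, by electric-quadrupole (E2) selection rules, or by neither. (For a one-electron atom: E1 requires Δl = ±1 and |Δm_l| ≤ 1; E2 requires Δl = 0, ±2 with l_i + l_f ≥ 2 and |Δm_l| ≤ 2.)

Δl = 1 − 1 = +0; l_i + l_f = 2.
Δm_l = +0.
E1 (Δl = ±1, |Δm_l| ≤ 1): not satisfied.
E2 (Δl = 0,±2, l_i+l_f ≥ 2, |Δm_l| ≤ 2): satisfied.

E2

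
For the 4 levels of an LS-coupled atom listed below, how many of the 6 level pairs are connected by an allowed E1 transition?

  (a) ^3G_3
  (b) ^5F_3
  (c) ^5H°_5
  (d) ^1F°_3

(a)–(b): forbidden (parity, ΔS).
(a)–(c): forbidden (ΔS, ΔJ).
(a)–(d): forbidden (ΔS).
(b)–(c): forbidden (ΔL, ΔJ).
(b)–(d): forbidden (ΔS).
(c)–(d): forbidden (parity, ΔS, ΔL, ΔJ).
Allowed pairs: 0 of 6.

0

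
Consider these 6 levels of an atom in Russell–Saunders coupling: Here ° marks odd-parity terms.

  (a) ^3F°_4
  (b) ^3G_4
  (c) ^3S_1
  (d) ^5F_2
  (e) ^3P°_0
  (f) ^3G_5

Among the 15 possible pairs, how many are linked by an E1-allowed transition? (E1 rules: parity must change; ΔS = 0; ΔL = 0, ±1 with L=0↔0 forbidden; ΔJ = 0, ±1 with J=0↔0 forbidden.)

3

(a)–(b): allowed.
(a)–(c): forbidden (ΔL, ΔJ).
(a)–(d): forbidden (ΔS, ΔJ).
(a)–(e): forbidden (parity, ΔL, ΔJ).
(a)–(f): allowed.
(b)–(c): forbidden (parity, ΔL, ΔJ).
(b)–(d): forbidden (parity, ΔS, ΔJ).
(b)–(e): forbidden (ΔL, ΔJ).
(b)–(f): forbidden (parity).
(c)–(d): forbidden (parity, ΔS, ΔL).
(c)–(e): allowed.
(c)–(f): forbidden (parity, ΔL, ΔJ).
(d)–(e): forbidden (ΔS, ΔL, ΔJ).
(d)–(f): forbidden (parity, ΔS, ΔJ).
(e)–(f): forbidden (ΔL, ΔJ).
Allowed pairs: 3 of 15.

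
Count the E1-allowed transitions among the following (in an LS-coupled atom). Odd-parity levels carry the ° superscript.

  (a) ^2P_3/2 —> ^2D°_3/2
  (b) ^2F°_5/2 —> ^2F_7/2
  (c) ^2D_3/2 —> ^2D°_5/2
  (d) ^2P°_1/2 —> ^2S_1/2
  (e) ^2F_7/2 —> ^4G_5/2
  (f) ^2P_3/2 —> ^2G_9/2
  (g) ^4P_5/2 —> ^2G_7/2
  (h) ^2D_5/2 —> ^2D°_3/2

(a) allowed
(b) allowed
(c) allowed
(d) allowed
(e) forbidden (parity, ΔS fail)
(f) forbidden (parity, ΔL, ΔJ fail)
(g) forbidden (parity, ΔS, ΔL fail)
(h) allowed
Total allowed: 5 of 8.

5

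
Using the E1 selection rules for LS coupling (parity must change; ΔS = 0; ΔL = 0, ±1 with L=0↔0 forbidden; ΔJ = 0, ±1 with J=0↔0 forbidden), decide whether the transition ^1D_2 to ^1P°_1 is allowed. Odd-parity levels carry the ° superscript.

allowed

Initial level: S=0, L=2, J=2, parity even. Final level: S=0, L=1, J=1, parity odd.
ΔJ = 0, ±1 (not J=0↔0): J: 2 → 1, ΔJ = -1 — ok.
Parity must change: even → odd — ok.
ΔL = 0, ±1 (not L=0↔0): L: 2 → 1, ΔL = -1 — ok.
ΔS = 0: S: 0 → 0 — ok.
All four E1 rules are satisfied.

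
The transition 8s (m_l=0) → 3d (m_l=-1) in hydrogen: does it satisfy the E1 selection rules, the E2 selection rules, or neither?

Δl = 2 − 0 = +2; l_i + l_f = 2.
Δm_l = -1.
E1 (Δl = ±1, |Δm_l| ≤ 1): not satisfied.
E2 (Δl = 0,±2, l_i+l_f ≥ 2, |Δm_l| ≤ 2): satisfied.

E2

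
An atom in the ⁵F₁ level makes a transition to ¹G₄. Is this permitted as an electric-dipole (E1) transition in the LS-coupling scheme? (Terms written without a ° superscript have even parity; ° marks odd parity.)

forbidden

Reading off the term symbols: S 2→0, L 3→4, J 1→4, parity even→even.
ΔS = 0: S: 2 → 0 — fails.
Parity must change: even → even — fails.
ΔJ = 0, ±1 (not J=0↔0): J: 1 → 4, ΔJ = +3 — fails.
ΔL = 0, ±1 (not L=0↔0): L: 3 → 4, ΔL = +1 — passes.
Rule(s) violated: parity, ΔS, ΔJ.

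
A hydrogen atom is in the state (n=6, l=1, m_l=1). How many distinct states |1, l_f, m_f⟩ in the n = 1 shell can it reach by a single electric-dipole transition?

1

E1 requires Δl = ±1, so l_f ∈ {0, 2}; with 0 ≤ l_f ≤ n_f−1 = 0, the allowed l_f values are {0}.
For l_f = 0: m_f ∈ {m_i−1, m_i, m_i+1} ∩ [−0, 0] = {0} → 1 state.
Total: 1.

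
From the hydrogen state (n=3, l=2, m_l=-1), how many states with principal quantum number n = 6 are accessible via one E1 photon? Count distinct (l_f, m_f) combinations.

5

E1 requires Δl = ±1, so l_f ∈ {1, 3}; with 0 ≤ l_f ≤ n_f−1 = 5, the allowed l_f values are {1, 3}.
For l_f = 1: m_f ∈ {m_i−1, m_i, m_i+1} ∩ [−1, 1] = {-1, 0} → 2 states.
For l_f = 3: m_f ∈ {m_i−1, m_i, m_i+1} ∩ [−3, 3] = {-2, -1, 0} → 3 states.
Total: 5.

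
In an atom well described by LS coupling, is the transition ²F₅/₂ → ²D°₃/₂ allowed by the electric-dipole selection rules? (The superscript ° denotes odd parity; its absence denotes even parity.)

allowed

Reading off the term symbols: S 1/2→1/2, L 3→2, J 5/2→3/2, parity even→odd.
ΔL = 0, ±1 (not L=0↔0): L: 3 → 2, ΔL = -1 — satisfied.
ΔS = 0: S: 1/2 → 1/2 — satisfied.
Parity must change: even → odd — satisfied.
ΔJ = 0, ±1 (not J=0↔0): J: 5/2 → 3/2, ΔJ = -1 — satisfied.
All four E1 rules are satisfied.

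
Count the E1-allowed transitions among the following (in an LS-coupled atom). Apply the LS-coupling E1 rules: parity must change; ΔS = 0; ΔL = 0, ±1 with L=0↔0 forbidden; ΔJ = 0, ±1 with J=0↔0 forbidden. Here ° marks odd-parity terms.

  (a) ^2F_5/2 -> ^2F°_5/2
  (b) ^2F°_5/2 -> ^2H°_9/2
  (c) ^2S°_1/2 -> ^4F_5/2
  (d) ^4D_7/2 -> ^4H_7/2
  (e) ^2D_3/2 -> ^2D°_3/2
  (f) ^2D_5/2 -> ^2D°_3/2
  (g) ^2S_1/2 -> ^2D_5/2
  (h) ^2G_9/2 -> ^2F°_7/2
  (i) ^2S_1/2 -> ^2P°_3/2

5

(a) allowed
(b) forbidden (parity, ΔL, ΔJ fail)
(c) forbidden (ΔS, ΔL, ΔJ fail)
(d) forbidden (parity, ΔL fail)
(e) allowed
(f) allowed
(g) forbidden (parity, ΔL, ΔJ fail)
(h) allowed
(i) allowed
Total allowed: 5 of 9.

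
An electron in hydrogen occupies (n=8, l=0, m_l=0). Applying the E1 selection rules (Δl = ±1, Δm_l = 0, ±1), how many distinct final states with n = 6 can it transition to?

E1 requires Δl = ±1, so l_f ∈ {-1, 1}; with 0 ≤ l_f ≤ n_f−1 = 5, the allowed l_f values are {1}.
For l_f = 1: m_f ∈ {m_i−1, m_i, m_i+1} ∩ [−1, 1] = {-1, 0, 1} → 3 states.
Total: 3.

3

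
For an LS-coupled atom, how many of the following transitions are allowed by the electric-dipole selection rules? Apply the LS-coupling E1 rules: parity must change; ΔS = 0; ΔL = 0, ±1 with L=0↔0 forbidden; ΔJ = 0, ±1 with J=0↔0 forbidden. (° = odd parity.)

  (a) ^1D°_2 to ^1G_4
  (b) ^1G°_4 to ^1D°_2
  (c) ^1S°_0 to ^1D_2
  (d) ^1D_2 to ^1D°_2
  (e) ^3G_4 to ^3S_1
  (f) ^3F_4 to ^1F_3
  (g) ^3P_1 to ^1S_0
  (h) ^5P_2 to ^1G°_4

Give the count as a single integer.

(a) forbidden (ΔL, ΔJ fail)
(b) forbidden (parity, ΔL, ΔJ fail)
(c) forbidden (ΔL, ΔJ fail)
(d) allowed
(e) forbidden (parity, ΔL, ΔJ fail)
(f) forbidden (parity, ΔS fail)
(g) forbidden (parity, ΔS fail)
(h) forbidden (ΔS, ΔL, ΔJ fail)
Total allowed: 1 of 8.

1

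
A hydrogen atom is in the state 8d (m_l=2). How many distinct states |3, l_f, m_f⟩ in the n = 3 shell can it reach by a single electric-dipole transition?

E1 requires Δl = ±1, so l_f ∈ {1, 3}; with 0 ≤ l_f ≤ n_f−1 = 2, the allowed l_f values are {1}.
For l_f = 1: m_f ∈ {m_i−1, m_i, m_i+1} ∩ [−1, 1] = {1} → 1 state.
Total: 1.

1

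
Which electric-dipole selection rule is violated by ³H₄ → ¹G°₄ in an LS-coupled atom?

Reading off the term symbols: S 1→0, L 5→4, J 4→4, parity even→odd.
ΔL = 0, ±1 (not L=0↔0): L: 5 → 4, ΔL = -1 — passes.
Parity must change: even → odd — passes.
ΔJ = 0, ±1 (not J=0↔0): J: 4 → 4, ΔJ = +0 — passes.
ΔS = 0: S: 1 → 0 — fails.

the ΔS = 0 rule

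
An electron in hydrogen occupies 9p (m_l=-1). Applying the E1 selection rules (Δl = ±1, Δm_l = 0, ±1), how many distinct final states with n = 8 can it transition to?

4

E1 requires Δl = ±1, so l_f ∈ {0, 2}; with 0 ≤ l_f ≤ n_f−1 = 7, the allowed l_f values are {0, 2}.
For l_f = 0: m_f ∈ {m_i−1, m_i, m_i+1} ∩ [−0, 0] = {0} → 1 state.
For l_f = 2: m_f ∈ {m_i−1, m_i, m_i+1} ∩ [−2, 2] = {-2, -1, 0} → 3 states.
Total: 4.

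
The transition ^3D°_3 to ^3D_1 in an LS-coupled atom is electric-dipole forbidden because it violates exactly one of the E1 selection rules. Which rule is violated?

the ΔJ = 0, ±1 rule

ΔJ = 0, ±1 (not J=0↔0): J: 3 → 1, ΔJ = -2 — ✗.
ΔL = 0, ±1 (not L=0↔0): L: 2 → 2, ΔL = +0 — ✓.
ΔS = 0: S: 1 → 1 — ✓.
Parity must change: odd → even — ✓.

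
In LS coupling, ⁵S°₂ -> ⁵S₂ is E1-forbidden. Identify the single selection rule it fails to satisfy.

Parity must change: odd → even — passes.
ΔS = 0: S: 2 → 2 — passes.
ΔL = 0, ±1 (not L=0↔0): L: 0 → 0, ΔL = +0 — fails.
ΔJ = 0, ±1 (not J=0↔0): J: 2 → 2, ΔJ = +0 — passes.

the L=0 ↔ L=0 exclusion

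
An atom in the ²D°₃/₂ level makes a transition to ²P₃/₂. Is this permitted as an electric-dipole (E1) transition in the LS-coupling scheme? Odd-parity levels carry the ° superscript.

Parity must change: odd → even — ✓.
ΔS = 0: S: 1/2 → 1/2 — ✓.
ΔL = 0, ±1 (not L=0↔0): L: 2 → 1, ΔL = -1 — ✓.
ΔJ = 0, ±1 (not J=0↔0): J: 3/2 → 3/2, ΔJ = +0 — ✓.
All four E1 rules are satisfied.

allowed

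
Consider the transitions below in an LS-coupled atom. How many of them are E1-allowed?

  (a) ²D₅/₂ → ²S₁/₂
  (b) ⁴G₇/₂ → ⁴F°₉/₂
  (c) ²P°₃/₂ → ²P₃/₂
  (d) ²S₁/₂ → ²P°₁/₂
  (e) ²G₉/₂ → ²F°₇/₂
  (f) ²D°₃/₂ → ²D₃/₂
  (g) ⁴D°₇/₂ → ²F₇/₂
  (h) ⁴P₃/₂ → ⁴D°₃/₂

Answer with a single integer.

(a) forbidden (parity, ΔL, ΔJ fail)
(b) allowed
(c) allowed
(d) allowed
(e) allowed
(f) allowed
(g) forbidden (ΔS fails)
(h) allowed
Total allowed: 6 of 8.

6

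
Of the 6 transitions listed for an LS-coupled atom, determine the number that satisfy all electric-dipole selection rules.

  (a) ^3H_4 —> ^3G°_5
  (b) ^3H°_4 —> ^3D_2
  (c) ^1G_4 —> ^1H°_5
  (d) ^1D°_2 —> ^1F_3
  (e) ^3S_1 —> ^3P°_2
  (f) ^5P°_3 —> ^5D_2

5

(a) allowed
(b) forbidden (ΔL, ΔJ fail)
(c) allowed
(d) allowed
(e) allowed
(f) allowed
Total allowed: 5 of 6.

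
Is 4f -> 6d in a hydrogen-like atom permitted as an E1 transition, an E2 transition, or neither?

Δl = 2 − 3 = -1; l_i + l_f = 5.
E1 (Δl = ±1): satisfied.
E2 (Δl = 0,±2, l_i+l_f ≥ 2): not satisfied.

E1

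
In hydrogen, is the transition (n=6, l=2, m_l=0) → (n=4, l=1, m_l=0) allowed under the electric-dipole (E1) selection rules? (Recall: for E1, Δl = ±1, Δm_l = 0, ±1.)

Δl = 1 − 2 = -1; the E1 rule Δl = ±1 is satisfied.
Δm_l = 0 − (0) = +0. E1 requires Δm_l = 0, ±1: satisfied.
All E1 selection rules are satisfied.

allowed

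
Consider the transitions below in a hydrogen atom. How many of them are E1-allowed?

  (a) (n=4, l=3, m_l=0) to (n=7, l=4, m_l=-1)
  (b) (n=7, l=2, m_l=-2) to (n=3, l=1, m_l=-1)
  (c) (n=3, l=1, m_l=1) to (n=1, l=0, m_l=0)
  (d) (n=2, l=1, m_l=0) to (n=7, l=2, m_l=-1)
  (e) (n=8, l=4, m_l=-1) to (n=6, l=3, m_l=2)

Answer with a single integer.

(a) allowed
(b) allowed
(c) allowed
(d) allowed
(e) forbidden — Δm_l = +3 (E1 requires Δm_l = 0, ±1)
Total allowed: 4 of 5.

4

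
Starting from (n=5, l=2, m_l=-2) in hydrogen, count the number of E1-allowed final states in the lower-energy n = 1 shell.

E1 requires l_f ∈ {1, 3}, but neither lies in [0, 0], so no final state is reachable.
Total: 0.

0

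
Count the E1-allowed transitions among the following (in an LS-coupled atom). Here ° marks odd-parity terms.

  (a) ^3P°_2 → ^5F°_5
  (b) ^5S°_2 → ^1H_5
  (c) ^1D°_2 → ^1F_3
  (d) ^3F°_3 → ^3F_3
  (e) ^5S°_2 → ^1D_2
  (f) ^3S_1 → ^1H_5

2

(a) forbidden (parity, ΔS, ΔL, ΔJ fail)
(b) forbidden (ΔS, ΔL, ΔJ fail)
(c) allowed
(d) allowed
(e) forbidden (ΔS, ΔL fail)
(f) forbidden (parity, ΔS, ΔL, ΔJ fail)
Total allowed: 2 of 6.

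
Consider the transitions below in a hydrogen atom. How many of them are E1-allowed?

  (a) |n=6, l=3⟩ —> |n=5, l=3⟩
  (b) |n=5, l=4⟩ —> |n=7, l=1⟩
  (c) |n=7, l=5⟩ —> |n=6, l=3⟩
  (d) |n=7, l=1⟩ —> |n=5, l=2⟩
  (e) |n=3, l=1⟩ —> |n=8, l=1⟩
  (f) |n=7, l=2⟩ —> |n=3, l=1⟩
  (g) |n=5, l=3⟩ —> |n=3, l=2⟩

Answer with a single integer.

3

(a) forbidden — Δl = +0 (E1 requires Δl = ±1)
(b) forbidden — Δl = -3 (E1 requires Δl = ±1)
(c) forbidden — Δl = -2 (E1 requires Δl = ±1)
(d) allowed
(e) forbidden — Δl = +0 (E1 requires Δl = ±1)
(f) allowed
(g) allowed
Total allowed: 3 of 7.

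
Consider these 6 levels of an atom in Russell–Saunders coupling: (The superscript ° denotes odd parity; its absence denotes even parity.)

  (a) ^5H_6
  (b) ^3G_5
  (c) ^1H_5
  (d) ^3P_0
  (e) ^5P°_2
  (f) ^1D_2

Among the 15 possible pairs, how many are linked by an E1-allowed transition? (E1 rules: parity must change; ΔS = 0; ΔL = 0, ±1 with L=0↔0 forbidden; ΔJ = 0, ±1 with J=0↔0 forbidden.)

(a)–(b): forbidden (parity, ΔS).
(a)–(c): forbidden (parity, ΔS).
(a)–(d): forbidden (parity, ΔS, ΔL, ΔJ).
(a)–(e): forbidden (ΔL, ΔJ).
(a)–(f): forbidden (parity, ΔS, ΔL, ΔJ).
(b)–(c): forbidden (parity, ΔS).
(b)–(d): forbidden (parity, ΔL, ΔJ).
(b)–(e): forbidden (ΔS, ΔL, ΔJ).
(b)–(f): forbidden (parity, ΔS, ΔL, ΔJ).
(c)–(d): forbidden (parity, ΔS, ΔL, ΔJ).
(c)–(e): forbidden (ΔS, ΔL, ΔJ).
(c)–(f): forbidden (parity, ΔL, ΔJ).
(d)–(e): forbidden (ΔS, ΔJ).
(d)–(f): forbidden (parity, ΔS, ΔJ).
(e)–(f): forbidden (ΔS).
Allowed pairs: 0 of 15.

0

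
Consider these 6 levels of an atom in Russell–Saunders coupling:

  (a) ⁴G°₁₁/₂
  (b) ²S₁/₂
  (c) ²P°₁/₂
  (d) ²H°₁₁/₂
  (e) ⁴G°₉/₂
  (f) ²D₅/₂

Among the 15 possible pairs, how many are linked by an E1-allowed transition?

(a)–(b): forbidden (ΔS, ΔL, ΔJ).
(a)–(c): forbidden (parity, ΔS, ΔL, ΔJ).
(a)–(d): forbidden (parity, ΔS).
(a)–(e): forbidden (parity).
(a)–(f): forbidden (ΔS, ΔL, ΔJ).
(b)–(c): allowed.
(b)–(d): forbidden (ΔL, ΔJ).
(b)–(e): forbidden (ΔS, ΔL, ΔJ).
(b)–(f): forbidden (parity, ΔL, ΔJ).
(c)–(d): forbidden (parity, ΔL, ΔJ).
(c)–(e): forbidden (parity, ΔS, ΔL, ΔJ).
(c)–(f): forbidden (ΔJ).
(d)–(e): forbidden (parity, ΔS).
(d)–(f): forbidden (ΔL, ΔJ).
(e)–(f): forbidden (ΔS, ΔL, ΔJ).
Allowed pairs: 1 of 15.

1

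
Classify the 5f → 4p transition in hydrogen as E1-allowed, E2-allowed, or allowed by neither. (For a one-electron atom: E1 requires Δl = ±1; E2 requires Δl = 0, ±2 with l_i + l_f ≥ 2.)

Δl = 1 − 3 = -2; l_i + l_f = 4.
E1 (Δl = ±1): not satisfied.
E2 (Δl = 0,±2, l_i+l_f ≥ 2): satisfied.

E2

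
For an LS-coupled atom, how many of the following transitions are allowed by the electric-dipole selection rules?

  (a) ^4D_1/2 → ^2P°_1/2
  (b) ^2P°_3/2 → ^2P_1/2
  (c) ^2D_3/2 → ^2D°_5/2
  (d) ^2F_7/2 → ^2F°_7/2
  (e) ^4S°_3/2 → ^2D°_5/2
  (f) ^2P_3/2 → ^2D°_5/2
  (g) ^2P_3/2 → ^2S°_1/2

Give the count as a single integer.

5

(a) forbidden (ΔS fails)
(b) allowed
(c) allowed
(d) allowed
(e) forbidden (parity, ΔS, ΔL fail)
(f) allowed
(g) allowed
Total allowed: 5 of 7.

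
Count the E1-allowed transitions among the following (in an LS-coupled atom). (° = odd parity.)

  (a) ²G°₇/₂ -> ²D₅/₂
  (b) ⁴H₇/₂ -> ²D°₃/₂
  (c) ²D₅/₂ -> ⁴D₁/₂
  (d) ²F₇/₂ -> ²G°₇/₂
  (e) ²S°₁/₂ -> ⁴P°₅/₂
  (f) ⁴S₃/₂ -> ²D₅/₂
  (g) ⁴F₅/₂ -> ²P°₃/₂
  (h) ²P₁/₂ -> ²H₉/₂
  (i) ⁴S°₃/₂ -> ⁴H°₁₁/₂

(a) forbidden (ΔL fails)
(b) forbidden (ΔS, ΔL, ΔJ fail)
(c) forbidden (parity, ΔS, ΔJ fail)
(d) allowed
(e) forbidden (parity, ΔS, ΔJ fail)
(f) forbidden (parity, ΔS, ΔL fail)
(g) forbidden (ΔS, ΔL fail)
(h) forbidden (parity, ΔL, ΔJ fail)
(i) forbidden (parity, ΔL, ΔJ fail)
Total allowed: 1 of 9.

1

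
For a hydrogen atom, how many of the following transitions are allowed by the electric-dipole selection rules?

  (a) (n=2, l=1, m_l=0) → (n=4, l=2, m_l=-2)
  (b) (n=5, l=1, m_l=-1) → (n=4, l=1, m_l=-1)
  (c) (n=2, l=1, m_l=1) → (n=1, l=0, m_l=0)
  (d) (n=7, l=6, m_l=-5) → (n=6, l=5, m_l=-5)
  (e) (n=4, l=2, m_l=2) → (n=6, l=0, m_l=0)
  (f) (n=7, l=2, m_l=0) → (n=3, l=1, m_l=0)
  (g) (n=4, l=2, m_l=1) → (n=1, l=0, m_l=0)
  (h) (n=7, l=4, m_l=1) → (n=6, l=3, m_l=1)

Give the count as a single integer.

(a) forbidden — Δm_l = -2 (E1 requires Δm_l = 0, ±1)
(b) forbidden — Δl = +0 (E1 requires Δl = ±1)
(c) allowed
(d) allowed
(e) forbidden — Δl = -2 (E1 requires Δl = ±1); Δm_l = -2 (E1 requires Δm_l = 0, ±1)
(f) allowed
(g) forbidden — Δl = -2 (E1 requires Δl = ±1)
(h) allowed
Total allowed: 4 of 8.

4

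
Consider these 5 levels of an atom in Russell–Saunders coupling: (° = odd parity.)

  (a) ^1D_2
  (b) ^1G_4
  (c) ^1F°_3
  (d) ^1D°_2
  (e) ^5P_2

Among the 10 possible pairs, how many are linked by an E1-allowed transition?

3

(a)–(b): forbidden (parity, ΔL, ΔJ).
(a)–(c): allowed.
(a)–(d): allowed.
(a)–(e): forbidden (parity, ΔS).
(b)–(c): allowed.
(b)–(d): forbidden (ΔL, ΔJ).
(b)–(e): forbidden (parity, ΔS, ΔL, ΔJ).
(c)–(d): forbidden (parity).
(c)–(e): forbidden (ΔS, ΔL).
(d)–(e): forbidden (ΔS).
Allowed pairs: 3 of 10.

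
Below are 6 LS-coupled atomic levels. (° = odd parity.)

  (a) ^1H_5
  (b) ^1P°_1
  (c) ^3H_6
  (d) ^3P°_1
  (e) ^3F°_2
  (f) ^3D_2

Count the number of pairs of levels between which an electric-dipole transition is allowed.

2

(a)–(b): forbidden (ΔL, ΔJ).
(a)–(c): forbidden (parity, ΔS).
(a)–(d): forbidden (ΔS, ΔL, ΔJ).
(a)–(e): forbidden (ΔS, ΔL, ΔJ).
(a)–(f): forbidden (parity, ΔS, ΔL, ΔJ).
(b)–(c): forbidden (ΔS, ΔL, ΔJ).
(b)–(d): forbidden (parity, ΔS).
(b)–(e): forbidden (parity, ΔS, ΔL).
(b)–(f): forbidden (ΔS).
(c)–(d): forbidden (ΔL, ΔJ).
(c)–(e): forbidden (ΔL, ΔJ).
(c)–(f): forbidden (parity, ΔL, ΔJ).
(d)–(e): forbidden (parity, ΔL).
(d)–(f): allowed.
(e)–(f): allowed.
Allowed pairs: 2 of 15.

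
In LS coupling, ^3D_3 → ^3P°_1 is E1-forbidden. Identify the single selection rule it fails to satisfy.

ΔS = 0: S: 1 → 1 — satisfied.
Parity must change: even → odd — satisfied.
ΔJ = 0, ±1 (not J=0↔0): J: 3 → 1, ΔJ = -2 — violated.
ΔL = 0, ±1 (not L=0↔0): L: 2 → 1, ΔL = -1 — satisfied.

the ΔJ = 0, ±1 rule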